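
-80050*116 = -9285800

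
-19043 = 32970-52013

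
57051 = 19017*3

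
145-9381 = -9236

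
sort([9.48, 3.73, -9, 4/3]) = [-9, 4/3, 3.73, 9.48]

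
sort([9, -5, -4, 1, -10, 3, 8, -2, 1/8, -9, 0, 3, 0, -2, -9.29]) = [-10, -9.29, -9, -5, -4, -2, -2, 0, 0, 1/8, 1, 3, 3, 8, 9]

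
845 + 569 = 1414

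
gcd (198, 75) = 3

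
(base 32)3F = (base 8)157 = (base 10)111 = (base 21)56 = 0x6F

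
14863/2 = 7431 + 1/2 = 7431.50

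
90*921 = 82890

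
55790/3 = 18596 + 2/3 ≈ 18596.67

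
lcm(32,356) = 2848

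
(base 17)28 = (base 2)101010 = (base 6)110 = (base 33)19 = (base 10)42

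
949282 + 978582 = 1927864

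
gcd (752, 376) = 376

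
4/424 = 1/106≈0.00943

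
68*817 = 55556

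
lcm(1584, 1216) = 120384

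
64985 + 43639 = 108624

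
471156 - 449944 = 21212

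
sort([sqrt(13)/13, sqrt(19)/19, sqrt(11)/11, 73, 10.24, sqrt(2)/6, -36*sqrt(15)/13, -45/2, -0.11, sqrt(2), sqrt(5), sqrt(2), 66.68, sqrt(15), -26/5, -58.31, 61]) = [-58.31, -45/2, -36*sqrt(15)/13, -26/5, -0.11, sqrt(19)/19, sqrt(2)/6, sqrt(13)/13, sqrt(11)/11, sqrt(2), sqrt(2), sqrt(5), sqrt(15), 10.24, 61, 66.68, 73]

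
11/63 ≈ 0.175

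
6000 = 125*48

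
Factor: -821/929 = -1*821^1*929^(-1)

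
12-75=-63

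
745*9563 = 7124435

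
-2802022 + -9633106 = -12435128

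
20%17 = 3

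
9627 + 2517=12144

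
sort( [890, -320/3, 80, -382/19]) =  [-320/3, -382/19, 80, 890]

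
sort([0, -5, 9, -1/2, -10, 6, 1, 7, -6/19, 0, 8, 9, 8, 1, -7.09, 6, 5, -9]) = [-10, -9, -7.09, -5, -1/2, -6/19, 0, 0, 1, 1, 5, 6, 6, 7, 8, 8, 9, 9]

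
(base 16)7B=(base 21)5I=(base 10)123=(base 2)1111011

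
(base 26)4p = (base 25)54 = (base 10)129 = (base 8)201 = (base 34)3r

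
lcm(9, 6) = 18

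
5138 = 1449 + 3689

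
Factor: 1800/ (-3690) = -1*2^2*5^1*41^ (-1) = -20/41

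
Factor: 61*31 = 31^1*61^1 = 1891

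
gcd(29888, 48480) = 32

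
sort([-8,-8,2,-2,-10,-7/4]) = [-10,-8,-8,-2,-7/4,2]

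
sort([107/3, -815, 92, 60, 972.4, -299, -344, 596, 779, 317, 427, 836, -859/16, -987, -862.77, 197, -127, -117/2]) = [-987, -862.77, -815, -344, -299, -127, -117/2, -859/16, 107/3, 60, 92, 197, 317, 427, 596, 779, 836, 972.4]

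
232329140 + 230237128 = 462566268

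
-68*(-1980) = 134640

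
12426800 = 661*18800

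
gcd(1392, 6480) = 48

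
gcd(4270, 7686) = 854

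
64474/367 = 175 + 249/367 ≈ 175.68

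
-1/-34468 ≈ 0.0000290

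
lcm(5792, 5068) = 40544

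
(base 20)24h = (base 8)1601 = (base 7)2421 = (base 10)897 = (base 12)629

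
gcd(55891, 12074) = 1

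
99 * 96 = 9504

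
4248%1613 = 1022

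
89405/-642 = -139 - 167/642 ≈ -139.26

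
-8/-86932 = 2/21733 ≈ 0.0000920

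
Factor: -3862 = -1 * 2^1 * 1931^1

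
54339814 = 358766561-304426747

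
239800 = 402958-163158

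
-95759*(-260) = 24897340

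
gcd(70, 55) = 5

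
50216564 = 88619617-38403053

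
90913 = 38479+52434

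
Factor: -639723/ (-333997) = 3^1*7^1*41^1*743^1*333997^ (-1)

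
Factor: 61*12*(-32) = -1*2^7*3^1*61^1 = -23424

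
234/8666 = 117/4333 ≈ 0.0270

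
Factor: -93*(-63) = 3^3*7^1*31^1 = 5859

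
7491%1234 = 87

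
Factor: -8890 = -1*2^1*5^1*7^1*127^1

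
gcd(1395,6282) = 9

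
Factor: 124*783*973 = 2^2*3^3*7^1*29^1*31^1*139^1 = 94470516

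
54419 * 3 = 163257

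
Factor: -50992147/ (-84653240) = 2^ (-3)*5^ (-1)*7^ (-1)*43^ (-1)*79^ (-1)*89^ (-1)*50992147^1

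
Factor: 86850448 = 2^4*5428153^1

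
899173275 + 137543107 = 1036716382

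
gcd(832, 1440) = 32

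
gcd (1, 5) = 1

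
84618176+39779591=124397767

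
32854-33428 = -574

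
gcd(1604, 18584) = 4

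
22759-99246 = -76487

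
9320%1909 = 1684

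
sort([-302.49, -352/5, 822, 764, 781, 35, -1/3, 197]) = [-302.49, -352/5, -1/3, 35, 197, 764, 781, 822]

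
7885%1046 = 563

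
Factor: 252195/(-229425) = -1*5^(-1)*7^(-1)*17^1*19^(-1)*43^1 = -731/665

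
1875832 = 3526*532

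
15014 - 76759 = -61745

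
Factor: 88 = 2^3 * 11^1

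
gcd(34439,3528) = 1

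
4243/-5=-848 - 3/5=-848.60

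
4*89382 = 357528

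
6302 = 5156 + 1146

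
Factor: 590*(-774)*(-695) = 2^2*3^2*5^2*43^1*59^1*139^1 = 317378700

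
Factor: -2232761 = -1*2232761^1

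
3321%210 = 171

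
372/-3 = -124 = -124.00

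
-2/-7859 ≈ 0.000254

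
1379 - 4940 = -3561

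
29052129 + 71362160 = 100414289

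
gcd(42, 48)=6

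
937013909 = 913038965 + 23974944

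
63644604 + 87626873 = 151271477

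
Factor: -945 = -1*3^3*5^1*7^1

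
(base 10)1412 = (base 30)1h2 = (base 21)345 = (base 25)26c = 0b10110000100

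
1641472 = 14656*112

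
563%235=93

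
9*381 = 3429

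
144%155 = 144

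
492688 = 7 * 70384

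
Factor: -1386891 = -1*3^2*11^1*14009^1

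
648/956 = 162/239 ≈ 0.678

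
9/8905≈0.00101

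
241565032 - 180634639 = 60930393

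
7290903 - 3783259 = 3507644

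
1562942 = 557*2806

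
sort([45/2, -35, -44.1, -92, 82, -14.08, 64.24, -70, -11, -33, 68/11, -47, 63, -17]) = [-92, -70, -47, -44.1, -35, -33, -17, -14.08, -11, 68/11, 45/2, 63, 64.24, 82]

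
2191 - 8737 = -6546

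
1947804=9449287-7501483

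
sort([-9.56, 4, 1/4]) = [-9.56, 1/4, 4]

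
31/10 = 3 + 1/10 = 3.10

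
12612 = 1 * 12612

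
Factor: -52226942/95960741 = -1 * 2^1 * 53^1 * 492707^1 * 95960741^(-1)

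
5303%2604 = 95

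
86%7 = 2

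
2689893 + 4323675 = 7013568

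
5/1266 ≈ 0.00395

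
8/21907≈0.000365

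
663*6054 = 4013802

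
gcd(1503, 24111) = 9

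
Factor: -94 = -1*2^1*47^1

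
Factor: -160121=-1*13^1*109^1*113^1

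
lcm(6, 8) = 24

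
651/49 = 13 + 2/7 ≈ 13.29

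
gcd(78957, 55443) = 3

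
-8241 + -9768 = -18009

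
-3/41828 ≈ -0.0000717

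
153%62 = 29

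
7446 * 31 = 230826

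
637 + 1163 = 1800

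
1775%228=179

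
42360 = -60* (-706)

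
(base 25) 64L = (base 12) 22A7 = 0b111100011111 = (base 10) 3871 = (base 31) 40R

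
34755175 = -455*(-76385)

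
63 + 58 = 121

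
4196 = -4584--8780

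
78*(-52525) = -4096950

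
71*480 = 34080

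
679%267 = 145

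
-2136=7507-9643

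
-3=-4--1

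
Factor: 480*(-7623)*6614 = -1*2^6*3^3*5^1*7^1*11^2*3307^1 = -24200890560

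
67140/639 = 105 + 5/71 ≈ 105.07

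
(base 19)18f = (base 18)1b6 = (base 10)528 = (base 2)1000010000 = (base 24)m0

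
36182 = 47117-10935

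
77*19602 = 1509354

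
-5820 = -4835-985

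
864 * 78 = 67392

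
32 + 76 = 108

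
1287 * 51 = 65637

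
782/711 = 1 + 71/711 ≈ 1.10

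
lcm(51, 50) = 2550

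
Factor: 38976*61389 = 2^6*3^3*7^1*19^1*29^1*359^1 = 2392697664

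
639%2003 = 639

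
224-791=-567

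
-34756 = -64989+30233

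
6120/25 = 1224/5 = 244.80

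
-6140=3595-9735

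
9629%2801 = 1226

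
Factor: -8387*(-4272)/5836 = 2^2*3^1*89^1*1459^(-1)*8387^1 = 8957316/1459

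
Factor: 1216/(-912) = -1 * 2^2 * 3^(-1) = -4/3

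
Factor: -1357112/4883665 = -1*2^3*5^(-1)*19^(-1)*51407^(-1)*169639^1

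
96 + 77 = 173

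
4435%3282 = 1153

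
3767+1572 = 5339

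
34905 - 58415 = -23510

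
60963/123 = 20321/41 ≈ 495.63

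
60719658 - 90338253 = -29618595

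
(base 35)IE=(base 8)1204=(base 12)458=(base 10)644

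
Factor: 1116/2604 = 3^1*7^(-1) = 3/7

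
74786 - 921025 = -846239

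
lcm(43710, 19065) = 1792110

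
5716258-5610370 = 105888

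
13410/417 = 32 + 22/139 ≈ 32.16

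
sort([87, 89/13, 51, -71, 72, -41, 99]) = [-71, -41, 89/13, 51, 72, 87, 99]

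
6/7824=1/1304 ≈ 0.000767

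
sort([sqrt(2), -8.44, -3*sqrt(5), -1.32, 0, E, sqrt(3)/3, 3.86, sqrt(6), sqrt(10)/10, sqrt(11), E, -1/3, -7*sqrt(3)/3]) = [-8.44, -3*sqrt(5), -7*sqrt(3)/3, -1.32, -1/3, 0, sqrt(10)/10, sqrt(3)/3, sqrt(2), sqrt(6), E, E, sqrt(11), 3.86]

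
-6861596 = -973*7052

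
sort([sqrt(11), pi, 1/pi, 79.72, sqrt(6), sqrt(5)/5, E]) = [1/pi, sqrt(5)/5, sqrt(6), E, pi, sqrt(11), 79.72]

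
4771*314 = 1498094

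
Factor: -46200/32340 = -1*2^1*5^1*7^(-1) = -10/7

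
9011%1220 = 471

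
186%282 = 186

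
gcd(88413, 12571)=13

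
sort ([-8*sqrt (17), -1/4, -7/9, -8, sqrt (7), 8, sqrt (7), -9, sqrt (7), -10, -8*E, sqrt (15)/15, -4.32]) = [-8*sqrt (17), -8*E, -10, -9, -8, -4.32, -7/9, -1/4, sqrt (15)/15, sqrt (7), sqrt (7), sqrt (7), 8]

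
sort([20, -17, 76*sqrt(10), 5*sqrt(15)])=[-17, 5*sqrt(15), 20, 76*sqrt(10)]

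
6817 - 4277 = 2540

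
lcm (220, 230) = 5060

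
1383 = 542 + 841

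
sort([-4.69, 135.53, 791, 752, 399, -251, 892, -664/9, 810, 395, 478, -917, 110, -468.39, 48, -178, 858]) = [-917, -468.39, -251, -178, -664/9, -4.69, 48, 110, 135.53, 395, 399, 478, 752, 791, 810, 858, 892]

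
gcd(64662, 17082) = 78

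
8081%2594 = 299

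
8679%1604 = 659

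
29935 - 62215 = -32280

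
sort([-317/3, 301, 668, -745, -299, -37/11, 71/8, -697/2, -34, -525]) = [-745, -525, -697/2, -299, -317/3, -34, -37/11, 71/8, 301, 668]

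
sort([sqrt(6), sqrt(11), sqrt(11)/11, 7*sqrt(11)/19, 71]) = [sqrt(11)/11, 7*sqrt(11)/19, sqrt(6), sqrt(11), 71]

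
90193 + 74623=164816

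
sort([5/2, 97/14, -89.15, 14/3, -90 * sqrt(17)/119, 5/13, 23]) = [-89.15, -90 * sqrt(17)/119, 5/13, 5/2, 14/3, 97/14, 23]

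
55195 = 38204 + 16991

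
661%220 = 1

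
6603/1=6603=6603.00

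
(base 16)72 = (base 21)59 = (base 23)4m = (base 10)114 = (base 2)1110010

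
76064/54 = 1408 + 16/27≈1408.59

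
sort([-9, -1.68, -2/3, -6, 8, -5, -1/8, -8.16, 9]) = [-9, -8.16, -6, -5, -1.68, -2/3, -1/8, 8, 9]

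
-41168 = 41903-83071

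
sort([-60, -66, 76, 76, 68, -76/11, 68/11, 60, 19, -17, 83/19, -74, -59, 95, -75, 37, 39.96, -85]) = [-85, -75, -74, -66, -60, -59, -17, -76/11, 83/19, 68/11, 19, 37, 39.96, 60, 68, 76, 76, 95]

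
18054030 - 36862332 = -18808302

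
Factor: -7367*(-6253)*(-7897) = -1*13^2*37^1*53^2*139^1*149^1 = -363782025347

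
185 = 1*185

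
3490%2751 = 739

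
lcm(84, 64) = 1344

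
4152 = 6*692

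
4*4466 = 17864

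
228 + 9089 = 9317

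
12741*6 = 76446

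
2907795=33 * 88115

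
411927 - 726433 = -314506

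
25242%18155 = 7087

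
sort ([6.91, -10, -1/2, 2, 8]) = [-10, -1/2, 2, 6.91, 8]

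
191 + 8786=8977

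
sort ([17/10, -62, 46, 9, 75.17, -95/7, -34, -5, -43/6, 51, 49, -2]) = [-62, -34, -95/7, -43/6, -5, -2, 17/10, 9, 46, 49, 51, 75.17]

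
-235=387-622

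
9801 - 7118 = 2683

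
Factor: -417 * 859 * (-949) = 3^1 * 13^1 * 73^1 * 139^1 * 859^1 = 339934647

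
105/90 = 7/6≈1.17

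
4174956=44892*93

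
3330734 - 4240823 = -910089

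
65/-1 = -65 = -65.00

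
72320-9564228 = -9491908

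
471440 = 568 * 830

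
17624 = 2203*8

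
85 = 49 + 36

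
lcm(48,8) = 48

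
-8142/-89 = 91 + 43/89 ≈ 91.48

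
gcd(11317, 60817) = 1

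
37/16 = 2+5/16 ≈ 2.31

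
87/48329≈0.00180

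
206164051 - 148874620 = 57289431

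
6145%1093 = 680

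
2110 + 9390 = 11500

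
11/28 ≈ 0.393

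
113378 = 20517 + 92861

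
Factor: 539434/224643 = 2^1*3^(-1)*7^1*53^1*103^(-1) = 742/309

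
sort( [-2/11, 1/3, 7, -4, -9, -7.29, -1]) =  [-9, -7.29, -4, -1, -2/11, 1/3, 7]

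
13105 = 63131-50026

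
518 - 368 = 150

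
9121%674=359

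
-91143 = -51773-39370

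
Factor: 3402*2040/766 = 2^3*3^6*5^1*7^1*17^1*383^(-1) = 3470040/383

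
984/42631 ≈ 0.0231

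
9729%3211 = 96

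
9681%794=153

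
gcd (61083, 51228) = 9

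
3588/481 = 276/37 ≈ 7.46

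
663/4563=17/117 ≈ 0.145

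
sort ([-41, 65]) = [-41, 65]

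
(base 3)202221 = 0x235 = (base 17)1g4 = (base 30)ip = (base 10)565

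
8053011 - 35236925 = -27183914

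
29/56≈0.518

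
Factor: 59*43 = 43^1*59^1 = 2537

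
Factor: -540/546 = -1*2^1*3^2*5^1*7^ (-1)*13^ (-1) = -90/91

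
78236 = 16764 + 61472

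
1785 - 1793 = -8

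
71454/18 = 3969 + 2/3≈3969.67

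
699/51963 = 233/17321 ≈ 0.0135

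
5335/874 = 6 + 91/874≈6.10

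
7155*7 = 50085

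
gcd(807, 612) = 3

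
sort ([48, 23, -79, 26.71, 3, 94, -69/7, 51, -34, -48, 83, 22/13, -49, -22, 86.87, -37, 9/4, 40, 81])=[-79, -49, -48, -37, -34, -22, -69/7, 22/13, 9/4, 3, 23, 26.71, 40, 48, 51, 81, 83, 86.87, 94]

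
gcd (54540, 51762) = 6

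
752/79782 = 376/39891 ≈ 0.00943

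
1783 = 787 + 996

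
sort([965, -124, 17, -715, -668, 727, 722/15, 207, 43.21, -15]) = [-715, -668, -124, -15, 17, 43.21, 722/15, 207, 727, 965]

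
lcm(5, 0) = 0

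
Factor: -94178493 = -1*3^2*10464277^1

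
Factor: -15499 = -1*11^1*1409^1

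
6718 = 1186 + 5532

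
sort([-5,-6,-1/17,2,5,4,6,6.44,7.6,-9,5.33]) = [-9,-6,-5,-1/17,2,4,5,5.33,6,6.44,7.6]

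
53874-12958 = 40916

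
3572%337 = 202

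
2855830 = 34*83995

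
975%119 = 23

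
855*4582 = 3917610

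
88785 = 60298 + 28487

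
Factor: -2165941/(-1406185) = 5^(-1)*11^(-1)*37^(-1)*691^(-1)*2165941^1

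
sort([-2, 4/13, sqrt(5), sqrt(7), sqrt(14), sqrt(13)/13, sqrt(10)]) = [-2, sqrt(13)/13, 4/13, sqrt(5), sqrt(7), sqrt(10), sqrt(14)]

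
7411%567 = 40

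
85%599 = 85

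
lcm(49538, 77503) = 4805186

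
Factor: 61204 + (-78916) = -1 * 2^4 * 3^3 * 41^1 = -17712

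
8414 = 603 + 7811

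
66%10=6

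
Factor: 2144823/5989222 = 2^(-1)*3^1*523^1*1367^1*2994611^(-1)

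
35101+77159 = 112260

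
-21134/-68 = 310 + 27/34 ≈ 310.79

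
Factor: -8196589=-1*29^1*179^1*1579^1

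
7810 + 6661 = 14471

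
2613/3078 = 871/1026 ≈ 0.849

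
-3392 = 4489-7881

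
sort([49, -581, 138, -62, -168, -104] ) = [-581, -168, -104, -62, 49, 138] 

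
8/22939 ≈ 0.000349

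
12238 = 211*58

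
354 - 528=-174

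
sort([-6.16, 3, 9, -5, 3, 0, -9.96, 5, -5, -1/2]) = [-9.96, -6.16, -5, -5, -1/2, 0, 3, 3, 5, 9]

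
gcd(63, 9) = 9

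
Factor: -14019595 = -1*5^1*31^1*151^1*599^1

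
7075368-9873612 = -2798244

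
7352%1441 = 147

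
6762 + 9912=16674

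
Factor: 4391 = 4391^1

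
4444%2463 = 1981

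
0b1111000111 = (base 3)1022211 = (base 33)ta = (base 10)967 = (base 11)7aa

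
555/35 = 15 + 6/7 ≈ 15.86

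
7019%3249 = 521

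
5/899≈0.00556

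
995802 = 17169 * 58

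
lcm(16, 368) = 368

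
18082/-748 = -24 - 65/374 ≈ -24.17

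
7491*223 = 1670493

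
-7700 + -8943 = -16643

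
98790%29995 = 8805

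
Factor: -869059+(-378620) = -1 * 3^2 * 157^1 * 883^1 = -1247679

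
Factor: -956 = -1*2^2*239^1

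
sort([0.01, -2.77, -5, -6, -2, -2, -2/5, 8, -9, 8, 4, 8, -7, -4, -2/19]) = [-9, -7, -6, -5, -4, -2.77, -2, -2, -2/5, -2/19, 0.01, 4, 8, 8, 8]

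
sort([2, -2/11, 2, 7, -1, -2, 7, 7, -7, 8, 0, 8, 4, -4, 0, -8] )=[-8, -7, -4, -2, -1, -2/11, 0, 0, 2, 2, 4, 7, 7, 7, 8, 8] 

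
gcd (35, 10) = 5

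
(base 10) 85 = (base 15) 5a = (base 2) 1010101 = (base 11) 78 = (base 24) 3d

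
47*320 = 15040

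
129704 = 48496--81208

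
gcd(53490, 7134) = 6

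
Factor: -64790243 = -1 * 7^1 * 9255749^1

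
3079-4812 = -1733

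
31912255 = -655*(-48721)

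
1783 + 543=2326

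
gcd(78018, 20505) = 3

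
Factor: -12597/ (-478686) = 2^ (-1)*19^ (-1) = 1/38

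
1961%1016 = 945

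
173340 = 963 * 180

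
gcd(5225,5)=5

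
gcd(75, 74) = 1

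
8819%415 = 104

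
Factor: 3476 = 2^2 * 11^1 * 79^1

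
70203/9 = 7800 + 1/3 ≈ 7800.33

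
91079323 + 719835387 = 810914710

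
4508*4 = 18032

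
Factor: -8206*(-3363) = 2^1*3^1*11^1*19^1*59^1*373^1 = 27596778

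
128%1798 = 128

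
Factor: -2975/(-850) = 2^(-1)*7^1 = 7/2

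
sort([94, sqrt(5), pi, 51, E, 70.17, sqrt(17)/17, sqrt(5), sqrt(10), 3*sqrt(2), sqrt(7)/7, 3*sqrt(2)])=[sqrt(17)/17, sqrt(7)/7, sqrt(5), sqrt(5), E, pi, sqrt(10), 3*sqrt(2), 3*sqrt(2), 51, 70.17, 94]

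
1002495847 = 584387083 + 418108764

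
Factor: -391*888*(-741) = 2^3*3^2*13^1*17^1*19^1*23^1*37^1 = 257281128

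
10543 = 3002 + 7541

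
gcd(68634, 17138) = 82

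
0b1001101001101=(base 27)6l0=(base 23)97j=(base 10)4941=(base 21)b46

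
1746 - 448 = 1298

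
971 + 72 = 1043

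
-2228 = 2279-4507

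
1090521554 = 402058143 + 688463411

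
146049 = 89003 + 57046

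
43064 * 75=3229800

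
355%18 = 13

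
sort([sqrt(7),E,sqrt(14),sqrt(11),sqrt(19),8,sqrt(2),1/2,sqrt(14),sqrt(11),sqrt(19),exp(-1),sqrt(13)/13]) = [sqrt(13)/13,exp(-1),1/2,sqrt(2),sqrt(7),E,sqrt(11),sqrt(11),sqrt(14),sqrt(14),sqrt(19),sqrt(19),8]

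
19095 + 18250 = 37345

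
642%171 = 129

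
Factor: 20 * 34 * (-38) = -1 * 2^4 * 5^1 * 17^1 * 19^1 = -25840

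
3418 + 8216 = 11634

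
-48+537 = 489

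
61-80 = -19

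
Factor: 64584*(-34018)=-1*2^4*3^3*13^1*23^1*73^1*233^1=-2197018512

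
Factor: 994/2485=2^1 * 5^(-1)=2/5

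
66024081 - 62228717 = 3795364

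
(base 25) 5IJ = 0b111000001010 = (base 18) B1C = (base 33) 39U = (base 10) 3594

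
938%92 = 18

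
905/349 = 2+207/349 ≈ 2.59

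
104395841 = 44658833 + 59737008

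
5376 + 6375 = 11751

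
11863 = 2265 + 9598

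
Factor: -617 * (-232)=2^3 * 29^1 * 617^1=143144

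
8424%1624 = 304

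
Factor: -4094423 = -1*29^1*59^1*2393^1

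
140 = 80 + 60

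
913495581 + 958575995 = 1872071576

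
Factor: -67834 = -1 * 2^1 * 13^1 * 2609^1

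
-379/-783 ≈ 0.484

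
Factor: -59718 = -1*2^1*3^1*37^1*269^1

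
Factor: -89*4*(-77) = 2^2*7^1*11^1*89^1 = 27412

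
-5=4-9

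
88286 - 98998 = -10712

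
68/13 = 5 + 3/13 ≈ 5.23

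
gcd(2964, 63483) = 3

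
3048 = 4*762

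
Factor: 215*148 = 2^2*5^1*37^1*43^1 = 31820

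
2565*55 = 141075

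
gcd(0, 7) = 7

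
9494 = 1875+7619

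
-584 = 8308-8892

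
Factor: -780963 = -1 * 3^1 * 17^1 * 15313^1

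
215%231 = 215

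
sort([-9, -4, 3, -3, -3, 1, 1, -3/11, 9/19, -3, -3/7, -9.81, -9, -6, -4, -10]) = [-10, -9.81, -9, -9, -6, -4, -4, -3, -3, -3, -3/7, -3/11, 9/19, 1, 1, 3]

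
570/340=57/34 ≈ 1.68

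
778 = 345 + 433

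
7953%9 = 6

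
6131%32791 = 6131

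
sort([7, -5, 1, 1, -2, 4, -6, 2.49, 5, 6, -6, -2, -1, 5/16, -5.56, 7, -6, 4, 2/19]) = [-6, -6, -6, -5.56, -5, -2, -2, -1, 2/19, 5/16, 1, 1, 2.49, 4, 4, 5, 6, 7, 7]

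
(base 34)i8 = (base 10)620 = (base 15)2b5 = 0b1001101100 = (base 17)228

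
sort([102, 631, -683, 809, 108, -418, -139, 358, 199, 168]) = [-683, -418, -139, 102, 108, 168, 199, 358, 631, 809]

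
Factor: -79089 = -1*3^1*41^1*643^1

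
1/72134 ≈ 0.0000139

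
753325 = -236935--990260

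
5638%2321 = 996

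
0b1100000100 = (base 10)772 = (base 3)1001121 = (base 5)11042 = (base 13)475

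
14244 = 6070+8174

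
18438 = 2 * 9219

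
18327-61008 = -42681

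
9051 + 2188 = 11239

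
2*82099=164198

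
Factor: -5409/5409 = -1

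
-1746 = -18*97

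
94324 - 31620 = 62704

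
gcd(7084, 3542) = 3542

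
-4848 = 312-5160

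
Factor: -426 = -1*2^1*3^1*71^1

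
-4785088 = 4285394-9070482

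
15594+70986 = 86580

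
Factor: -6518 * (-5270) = 2^2 * 5^1 * 17^1 * 31^1 * 3259^1 = 34349860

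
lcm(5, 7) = 35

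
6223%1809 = 796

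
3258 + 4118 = 7376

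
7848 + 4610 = 12458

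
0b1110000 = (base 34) 3a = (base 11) a2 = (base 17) 6a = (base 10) 112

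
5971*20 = 119420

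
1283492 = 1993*644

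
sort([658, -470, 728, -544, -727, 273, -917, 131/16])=[-917, -727, -544, -470, 131/16, 273, 658, 728]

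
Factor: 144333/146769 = 3^1 * 79^1 * 241^(-1) = 237/241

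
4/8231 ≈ 0.000486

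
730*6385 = 4661050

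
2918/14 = 208 + 3/7≈208.43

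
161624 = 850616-688992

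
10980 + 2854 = 13834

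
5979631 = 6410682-431051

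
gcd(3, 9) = 3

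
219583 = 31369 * 7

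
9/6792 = 3/2264 ≈ 0.00133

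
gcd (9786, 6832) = 14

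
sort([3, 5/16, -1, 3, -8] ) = [-8, -1, 5/16, 3, 3] 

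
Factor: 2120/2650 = 2^2*5^(-1) = 4/5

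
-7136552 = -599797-6536755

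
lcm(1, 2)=2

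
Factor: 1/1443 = 3^(-1) * 13^(-1) * 37^(-1)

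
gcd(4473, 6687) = 9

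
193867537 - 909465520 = -715597983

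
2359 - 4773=-2414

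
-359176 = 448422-807598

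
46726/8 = 5840 + 3/4 = 5840.75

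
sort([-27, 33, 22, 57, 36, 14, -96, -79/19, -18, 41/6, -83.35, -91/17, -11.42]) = [-96, -83.35, -27, -18, -11.42, -91/17, -79/19, 41/6, 14, 22, 33, 36, 57]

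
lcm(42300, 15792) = 1184400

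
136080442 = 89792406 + 46288036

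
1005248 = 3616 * 278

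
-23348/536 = -43 - 75/134 ≈ -43.56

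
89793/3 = 29931 = 29931.00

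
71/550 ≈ 0.129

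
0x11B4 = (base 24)7KK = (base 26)6I8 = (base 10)4532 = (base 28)5LO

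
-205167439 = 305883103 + -511050542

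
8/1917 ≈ 0.00417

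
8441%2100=41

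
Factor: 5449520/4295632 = 5^1*11^ (-1)*17^1*4007^1*24407^ (-1) = 340595/268477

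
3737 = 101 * 37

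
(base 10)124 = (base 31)40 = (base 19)6a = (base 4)1330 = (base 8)174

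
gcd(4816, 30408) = 56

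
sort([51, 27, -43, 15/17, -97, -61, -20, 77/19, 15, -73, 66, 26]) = [-97, -73, -61, -43, -20, 15/17, 77/19, 15, 26, 27, 51, 66]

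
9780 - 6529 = 3251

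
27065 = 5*5413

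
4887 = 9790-4903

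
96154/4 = 48077/2 = 24038.50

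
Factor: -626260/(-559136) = 2^(-3)*5^1*101^(-1)*181^1 = 905/808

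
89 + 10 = 99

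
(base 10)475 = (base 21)11d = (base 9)577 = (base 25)j0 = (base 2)111011011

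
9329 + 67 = 9396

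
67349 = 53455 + 13894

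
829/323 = 2 + 183/323 ≈ 2.57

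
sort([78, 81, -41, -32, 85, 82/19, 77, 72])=[-41, -32, 82/19, 72, 77, 78, 81, 85]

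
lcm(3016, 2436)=63336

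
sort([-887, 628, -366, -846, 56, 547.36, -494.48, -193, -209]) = [-887, -846, -494.48, -366, -209, -193, 56, 547.36, 628]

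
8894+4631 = 13525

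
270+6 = 276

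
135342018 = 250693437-115351419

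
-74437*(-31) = 2307547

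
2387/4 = 596 + 3/4 = 596.75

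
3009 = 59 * 51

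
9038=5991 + 3047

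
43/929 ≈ 0.0463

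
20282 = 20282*1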